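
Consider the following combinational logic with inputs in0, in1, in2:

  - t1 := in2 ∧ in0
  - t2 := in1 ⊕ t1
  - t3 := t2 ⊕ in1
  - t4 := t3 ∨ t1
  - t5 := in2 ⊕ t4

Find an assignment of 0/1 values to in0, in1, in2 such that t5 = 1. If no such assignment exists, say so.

Check with in0=0 in1=0 in2=1:
t1 = in2 ∧ in0 = 1 ∧ 0 = 0
t2 = in1 ⊕ t1 = 0 ⊕ 0 = 0
t3 = t2 ⊕ in1 = 0 ⊕ 0 = 0
t4 = t3 ∨ t1 = 0 ∨ 0 = 0
t5 = in2 ⊕ t4 = 1 ⊕ 0 = 1
So t5 = 1 as required.

in0=0 in1=0 in2=1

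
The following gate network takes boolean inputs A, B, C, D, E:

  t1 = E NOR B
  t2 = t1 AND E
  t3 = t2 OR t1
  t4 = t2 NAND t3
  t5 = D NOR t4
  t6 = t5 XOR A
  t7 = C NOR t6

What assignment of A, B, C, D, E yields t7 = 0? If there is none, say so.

A=1 B=1 C=0 D=0 E=0

Check with A=1 B=1 C=0 D=0 E=0:
t1 = E NOR B = 0 NOR 1 = 0
t2 = t1 AND E = 0 AND 0 = 0
t3 = t2 OR t1 = 0 OR 0 = 0
t4 = t2 NAND t3 = 0 NAND 0 = 1
t5 = D NOR t4 = 0 NOR 1 = 0
t6 = t5 XOR A = 0 XOR 1 = 1
t7 = C NOR t6 = 0 NOR 1 = 0
So t7 = 0 as required.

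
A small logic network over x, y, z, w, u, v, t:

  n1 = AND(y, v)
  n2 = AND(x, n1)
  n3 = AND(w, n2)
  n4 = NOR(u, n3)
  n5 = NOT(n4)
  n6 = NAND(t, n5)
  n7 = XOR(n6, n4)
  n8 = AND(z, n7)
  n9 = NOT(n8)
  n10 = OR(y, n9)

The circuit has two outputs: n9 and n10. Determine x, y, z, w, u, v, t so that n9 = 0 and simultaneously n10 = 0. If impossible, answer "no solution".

x=1 y=0 z=1 w=1 u=1 v=1 t=0

Check with x=1 y=0 z=1 w=1 u=1 v=1 t=0:
n1 = AND(y, v) = AND(0, 1) = 0
n2 = AND(x, n1) = AND(1, 0) = 0
n3 = AND(w, n2) = AND(1, 0) = 0
n4 = NOR(u, n3) = NOR(1, 0) = 0
n5 = NOT(n4) = NOT 0 = 1
n6 = NAND(t, n5) = NAND(0, 1) = 1
n7 = XOR(n6, n4) = XOR(1, 0) = 1
n8 = AND(z, n7) = AND(1, 1) = 1
n9 = NOT(n8) = NOT 1 = 0
n10 = OR(y, n9) = OR(0, 0) = 0
So n9 = 0 and n10 = 0.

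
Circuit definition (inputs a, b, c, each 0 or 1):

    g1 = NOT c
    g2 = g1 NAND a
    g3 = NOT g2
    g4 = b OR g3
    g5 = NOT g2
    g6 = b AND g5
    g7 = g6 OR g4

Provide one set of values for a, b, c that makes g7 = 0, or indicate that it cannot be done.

a=1 b=0 c=1

g7 = g6 OR g4 must be 0, so both g6 = 0 and g4 = 0.
g6 = b AND g5 must be 0, so at least one of b, g5 is 0.
g4 = b OR g3 must be 0, so both b = 0 and g3 = 0.
Check with a=1 b=0 c=1:
g1 = NOT c = NOT 1 = 0
g2 = g1 NAND a = 0 NAND 1 = 1
g3 = NOT g2 = NOT 1 = 0
g4 = b OR g3 = 0 OR 0 = 0
g5 = NOT g2 = NOT 1 = 0
g6 = b AND g5 = 0 AND 0 = 0
g7 = g6 OR g4 = 0 OR 0 = 0
So g7 = 0 as required.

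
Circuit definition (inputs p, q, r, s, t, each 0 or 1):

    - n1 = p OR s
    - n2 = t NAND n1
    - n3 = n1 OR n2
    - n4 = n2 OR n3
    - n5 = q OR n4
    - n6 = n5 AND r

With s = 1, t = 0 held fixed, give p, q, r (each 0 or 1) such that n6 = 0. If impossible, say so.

n6 = n5 AND r must be 0, so at least one of n5, r is 0.
Check with s = 1, t = 0 and p=0, q=1, r=0:
n1 = p OR s = 0 OR 1 = 1
n2 = t NAND n1 = 0 NAND 1 = 1
n3 = n1 OR n2 = 1 OR 1 = 1
n4 = n2 OR n3 = 1 OR 1 = 1
n5 = q OR n4 = 1 OR 1 = 1
n6 = n5 AND r = 1 AND 0 = 0
So n6 = 0.

p=0, q=1, r=0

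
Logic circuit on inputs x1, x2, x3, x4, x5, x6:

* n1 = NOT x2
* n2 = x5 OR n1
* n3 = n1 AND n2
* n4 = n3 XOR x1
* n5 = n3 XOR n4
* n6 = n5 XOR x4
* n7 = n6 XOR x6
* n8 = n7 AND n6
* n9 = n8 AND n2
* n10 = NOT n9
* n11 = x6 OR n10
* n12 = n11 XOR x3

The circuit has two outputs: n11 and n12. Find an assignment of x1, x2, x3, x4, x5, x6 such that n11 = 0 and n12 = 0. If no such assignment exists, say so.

Check with x1=0, x2=1, x3=0, x4=1, x5=1, x6=0:
n1 = NOT x2 = NOT 1 = 0
n2 = x5 OR n1 = 1 OR 0 = 1
n3 = n1 AND n2 = 0 AND 1 = 0
n4 = n3 XOR x1 = 0 XOR 0 = 0
n5 = n3 XOR n4 = 0 XOR 0 = 0
n6 = n5 XOR x4 = 0 XOR 1 = 1
n7 = n6 XOR x6 = 1 XOR 0 = 1
n8 = n7 AND n6 = 1 AND 1 = 1
n9 = n8 AND n2 = 1 AND 1 = 1
n10 = NOT n9 = NOT 1 = 0
n11 = x6 OR n10 = 0 OR 0 = 0
n12 = n11 XOR x3 = 0 XOR 0 = 0
So n11 = 0 and n12 = 0.

x1=0, x2=1, x3=0, x4=1, x5=1, x6=0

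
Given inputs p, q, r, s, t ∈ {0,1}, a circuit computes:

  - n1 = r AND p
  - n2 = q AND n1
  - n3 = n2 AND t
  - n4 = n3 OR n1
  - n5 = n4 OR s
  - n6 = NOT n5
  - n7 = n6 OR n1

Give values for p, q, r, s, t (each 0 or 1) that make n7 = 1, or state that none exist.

p=1, q=0, r=1, s=1, t=0

Check with p=1, q=0, r=1, s=1, t=0:
n1 = r AND p = 1 AND 1 = 1
n2 = q AND n1 = 0 AND 1 = 0
n3 = n2 AND t = 0 AND 0 = 0
n4 = n3 OR n1 = 0 OR 1 = 1
n5 = n4 OR s = 1 OR 1 = 1
n6 = NOT n5 = NOT 1 = 0
n7 = n6 OR n1 = 0 OR 1 = 1
So n7 = 1 as required.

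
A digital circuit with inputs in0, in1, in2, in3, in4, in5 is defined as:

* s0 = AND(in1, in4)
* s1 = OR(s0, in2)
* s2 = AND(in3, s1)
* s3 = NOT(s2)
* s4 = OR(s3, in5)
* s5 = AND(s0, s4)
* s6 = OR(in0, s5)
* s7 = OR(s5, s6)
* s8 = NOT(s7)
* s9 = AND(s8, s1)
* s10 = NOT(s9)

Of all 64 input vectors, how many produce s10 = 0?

s10 = NOT(s9) must be 0, so s9 = 1.
s9 = AND(s8, s1) must be 1, so both s8 = 1 and s1 = 1.
Enumerating the 64 input combinations, 14 give s10 = 0 and 50 give s10 = 1.

14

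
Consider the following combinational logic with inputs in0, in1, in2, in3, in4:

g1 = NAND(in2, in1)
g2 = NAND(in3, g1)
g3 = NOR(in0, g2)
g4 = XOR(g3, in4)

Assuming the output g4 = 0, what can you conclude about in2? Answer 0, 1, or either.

Both values of in2 occur among assignments with g4 = 0:
  in2=0: in0=0, in1=0, in2=0, in3=0, in4=0
  in2=1: in0=0, in1=0, in2=1, in3=0, in4=0

either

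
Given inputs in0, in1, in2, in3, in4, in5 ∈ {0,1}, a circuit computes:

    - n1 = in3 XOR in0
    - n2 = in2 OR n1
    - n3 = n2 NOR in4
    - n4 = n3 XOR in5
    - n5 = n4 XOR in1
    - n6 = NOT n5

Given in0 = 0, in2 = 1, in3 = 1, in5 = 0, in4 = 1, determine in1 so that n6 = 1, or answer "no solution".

in1=0

Check with in0 = 0, in2 = 1, in3 = 1, in5 = 0, in4 = 1 and in1=0:
n1 = in3 XOR in0 = 1 XOR 0 = 1
n2 = in2 OR n1 = 1 OR 1 = 1
n3 = n2 NOR in4 = 1 NOR 1 = 0
n4 = n3 XOR in5 = 0 XOR 0 = 0
n5 = n4 XOR in1 = 0 XOR 0 = 0
n6 = NOT n5 = NOT 0 = 1
So n6 = 1.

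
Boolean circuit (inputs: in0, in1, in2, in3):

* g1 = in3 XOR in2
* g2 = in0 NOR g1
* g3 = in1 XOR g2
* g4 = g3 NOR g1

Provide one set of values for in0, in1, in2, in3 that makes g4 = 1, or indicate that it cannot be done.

in0=1, in1=0, in2=0, in3=0

g4 = g3 NOR g1 must be 1, so both g3 = 0 and g1 = 0.
g3 = in1 XOR g2 must be 0, so in1 and g2 are equal.
g1 = in3 XOR in2 must be 0, so in3 and in2 are equal.
Check with in0=1, in1=0, in2=0, in3=0:
g1 = in3 XOR in2 = 0 XOR 0 = 0
g2 = in0 NOR g1 = 1 NOR 0 = 0
g3 = in1 XOR g2 = 0 XOR 0 = 0
g4 = g3 NOR g1 = 0 NOR 0 = 1
So g4 = 1 as required.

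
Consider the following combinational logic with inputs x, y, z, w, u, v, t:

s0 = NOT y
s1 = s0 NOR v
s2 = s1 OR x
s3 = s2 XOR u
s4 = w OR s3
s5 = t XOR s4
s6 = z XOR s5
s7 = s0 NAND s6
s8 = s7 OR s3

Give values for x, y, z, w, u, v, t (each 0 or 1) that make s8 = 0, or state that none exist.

s8 = s7 OR s3 must be 0, so both s7 = 0 and s3 = 0.
Check with x=0, y=0, z=1, w=0, u=0, v=1, t=0:
s0 = NOT y = NOT 0 = 1
s1 = s0 NOR v = 1 NOR 1 = 0
s2 = s1 OR x = 0 OR 0 = 0
s3 = s2 XOR u = 0 XOR 0 = 0
s4 = w OR s3 = 0 OR 0 = 0
s5 = t XOR s4 = 0 XOR 0 = 0
s6 = z XOR s5 = 1 XOR 0 = 1
s7 = s0 NAND s6 = 1 NAND 1 = 0
s8 = s7 OR s3 = 0 OR 0 = 0
So s8 = 0 as required.

x=0, y=0, z=1, w=0, u=0, v=1, t=0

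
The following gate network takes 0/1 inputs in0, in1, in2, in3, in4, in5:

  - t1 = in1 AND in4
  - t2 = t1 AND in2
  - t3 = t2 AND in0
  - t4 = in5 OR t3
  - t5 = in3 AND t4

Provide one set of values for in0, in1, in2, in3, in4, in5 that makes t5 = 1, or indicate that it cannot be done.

in0=1, in1=0, in2=0, in3=1, in4=0, in5=1

t5 = in3 AND t4 must be 1, so both in3 = 1 and t4 = 1.
t4 = in5 OR t3 must be 1, so at least one of in5, t3 is 1.
Check with in0=1, in1=0, in2=0, in3=1, in4=0, in5=1:
t1 = in1 AND in4 = 0 AND 0 = 0
t2 = t1 AND in2 = 0 AND 0 = 0
t3 = t2 AND in0 = 0 AND 1 = 0
t4 = in5 OR t3 = 1 OR 0 = 1
t5 = in3 AND t4 = 1 AND 1 = 1
So t5 = 1 as required.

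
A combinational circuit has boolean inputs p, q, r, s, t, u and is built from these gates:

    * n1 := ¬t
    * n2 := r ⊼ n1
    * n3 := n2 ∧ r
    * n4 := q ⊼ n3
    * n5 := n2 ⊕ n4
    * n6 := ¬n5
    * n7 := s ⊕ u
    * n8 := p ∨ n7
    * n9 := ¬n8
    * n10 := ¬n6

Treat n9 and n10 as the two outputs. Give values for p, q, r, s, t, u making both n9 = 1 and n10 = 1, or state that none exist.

Check with p=0 q=1 r=1 s=1 t=0 u=1:
n1 = ¬t = ¬0 = 1
n2 = r ⊼ n1 = 1 ⊼ 1 = 0
n3 = n2 ∧ r = 0 ∧ 1 = 0
n4 = q ⊼ n3 = 1 ⊼ 0 = 1
n5 = n2 ⊕ n4 = 0 ⊕ 1 = 1
n6 = ¬n5 = ¬1 = 0
n7 = s ⊕ u = 1 ⊕ 1 = 0
n8 = p ∨ n7 = 0 ∨ 0 = 0
n9 = ¬n8 = ¬0 = 1
n10 = ¬n6 = ¬0 = 1
So n9 = 1 and n10 = 1.

p=0 q=1 r=1 s=1 t=0 u=1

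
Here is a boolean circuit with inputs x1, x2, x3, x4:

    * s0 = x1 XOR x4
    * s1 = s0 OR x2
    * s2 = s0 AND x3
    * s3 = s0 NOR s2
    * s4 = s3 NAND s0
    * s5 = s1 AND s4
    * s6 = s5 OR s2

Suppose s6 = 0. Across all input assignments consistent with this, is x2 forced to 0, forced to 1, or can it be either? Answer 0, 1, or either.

s6 = s5 OR s2 must be 0, so both s5 = 0 and s2 = 0.
s5 = s1 AND s4 must be 0, so at least one of s1, s4 is 0.
Every assignment with s6 = 0 has x2 = 0; there are 4 such assignment(s).
  x1=0, x2=0, x3=0, x4=0
  x1=0, x2=0, x3=1, x4=0
  x1=1, x2=0, x3=0, x4=1
  x1=1, x2=0, x3=1, x4=1

0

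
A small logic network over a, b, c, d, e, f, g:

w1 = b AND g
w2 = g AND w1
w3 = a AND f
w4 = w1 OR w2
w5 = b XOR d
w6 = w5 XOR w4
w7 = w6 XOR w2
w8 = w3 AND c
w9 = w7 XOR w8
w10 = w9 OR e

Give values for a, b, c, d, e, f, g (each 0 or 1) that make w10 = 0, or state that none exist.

w10 = w9 OR e must be 0, so both w9 = 0 and e = 0.
w9 = w7 XOR w8 must be 0, so w7 and w8 are equal.
Check with a=0, b=0, c=1, d=0, e=0, f=0, g=0:
w1 = b AND g = 0 AND 0 = 0
w2 = g AND w1 = 0 AND 0 = 0
w3 = a AND f = 0 AND 0 = 0
w4 = w1 OR w2 = 0 OR 0 = 0
w5 = b XOR d = 0 XOR 0 = 0
w6 = w5 XOR w4 = 0 XOR 0 = 0
w7 = w6 XOR w2 = 0 XOR 0 = 0
w8 = w3 AND c = 0 AND 1 = 0
w9 = w7 XOR w8 = 0 XOR 0 = 0
w10 = w9 OR e = 0 OR 0 = 0
So w10 = 0 as required.

a=0, b=0, c=1, d=0, e=0, f=0, g=0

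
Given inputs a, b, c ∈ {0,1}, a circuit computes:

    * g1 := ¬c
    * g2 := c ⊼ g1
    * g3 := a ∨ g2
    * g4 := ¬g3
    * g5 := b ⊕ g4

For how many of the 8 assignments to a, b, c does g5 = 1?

4

g5 = b ⊕ g4 must be 1, so b and g4 differ.
Satisfying assignments:
  a=0, b=1, c=0
  a=0, b=1, c=1
  a=1, b=1, c=0
  a=1, b=1, c=1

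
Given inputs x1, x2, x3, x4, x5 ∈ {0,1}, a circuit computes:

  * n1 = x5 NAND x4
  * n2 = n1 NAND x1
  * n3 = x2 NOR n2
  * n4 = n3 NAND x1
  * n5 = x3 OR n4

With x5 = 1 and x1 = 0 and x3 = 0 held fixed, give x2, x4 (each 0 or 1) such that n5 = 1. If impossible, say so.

x2=0 x4=1

n5 = x3 OR n4 must be 1, so at least one of x3, n4 is 1.
Check with x5 = 1 and x1 = 0 and x3 = 0 and x2=0, x4=1:
n1 = x5 NAND x4 = 1 NAND 1 = 0
n2 = n1 NAND x1 = 0 NAND 0 = 1
n3 = x2 NOR n2 = 0 NOR 1 = 0
n4 = n3 NAND x1 = 0 NAND 0 = 1
n5 = x3 OR n4 = 0 OR 1 = 1
So n5 = 1.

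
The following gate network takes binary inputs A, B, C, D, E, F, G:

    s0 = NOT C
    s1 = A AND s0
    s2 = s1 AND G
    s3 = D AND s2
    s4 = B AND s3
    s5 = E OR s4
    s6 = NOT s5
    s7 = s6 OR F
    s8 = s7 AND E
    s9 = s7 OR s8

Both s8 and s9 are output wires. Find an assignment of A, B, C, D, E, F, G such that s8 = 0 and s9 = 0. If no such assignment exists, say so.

A=0, B=1, C=0, D=1, E=1, F=0, G=1

Check with A=0, B=1, C=0, D=1, E=1, F=0, G=1:
s0 = NOT C = NOT 0 = 1
s1 = A AND s0 = 0 AND 1 = 0
s2 = s1 AND G = 0 AND 1 = 0
s3 = D AND s2 = 1 AND 0 = 0
s4 = B AND s3 = 1 AND 0 = 0
s5 = E OR s4 = 1 OR 0 = 1
s6 = NOT s5 = NOT 1 = 0
s7 = s6 OR F = 0 OR 0 = 0
s8 = s7 AND E = 0 AND 1 = 0
s9 = s7 OR s8 = 0 OR 0 = 0
So s8 = 0 and s9 = 0.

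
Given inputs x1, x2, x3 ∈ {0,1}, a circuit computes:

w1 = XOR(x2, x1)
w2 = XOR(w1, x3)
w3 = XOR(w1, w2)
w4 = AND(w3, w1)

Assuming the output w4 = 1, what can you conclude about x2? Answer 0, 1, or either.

Both values of x2 occur among assignments with w4 = 1:
  x2=0: x1=1, x2=0, x3=1
  x2=1: x1=0, x2=1, x3=1

either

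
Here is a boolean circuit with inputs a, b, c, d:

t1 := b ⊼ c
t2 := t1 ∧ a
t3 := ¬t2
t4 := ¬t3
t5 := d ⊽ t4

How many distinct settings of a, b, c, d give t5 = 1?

t5 = d ⊽ t4 must be 1, so both d = 0 and t4 = 0.
Enumerating the 16 input combinations, 5 give t5 = 1 and 11 give t5 = 0.

5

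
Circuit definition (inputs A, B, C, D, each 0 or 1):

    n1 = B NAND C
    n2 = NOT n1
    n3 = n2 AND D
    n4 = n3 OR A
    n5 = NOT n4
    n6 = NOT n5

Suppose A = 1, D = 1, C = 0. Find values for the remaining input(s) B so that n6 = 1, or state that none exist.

n6 = NOT n5 must be 1, so n5 = 0.
Check with A = 1, D = 1, C = 0 and B=0:
n1 = B NAND C = 0 NAND 0 = 1
n2 = NOT n1 = NOT 1 = 0
n3 = n2 AND D = 0 AND 1 = 0
n4 = n3 OR A = 0 OR 1 = 1
n5 = NOT n4 = NOT 1 = 0
n6 = NOT n5 = NOT 0 = 1
So n6 = 1.

B=0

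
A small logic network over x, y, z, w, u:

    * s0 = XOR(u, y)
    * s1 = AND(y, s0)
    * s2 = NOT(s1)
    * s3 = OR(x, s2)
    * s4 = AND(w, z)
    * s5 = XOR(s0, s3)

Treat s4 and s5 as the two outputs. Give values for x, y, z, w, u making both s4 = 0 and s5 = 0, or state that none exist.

x=0 y=0 z=1 w=0 u=1

Check with x=0 y=0 z=1 w=0 u=1:
s0 = XOR(u, y) = XOR(1, 0) = 1
s1 = AND(y, s0) = AND(0, 1) = 0
s2 = NOT(s1) = NOT 0 = 1
s3 = OR(x, s2) = OR(0, 1) = 1
s4 = AND(w, z) = AND(0, 1) = 0
s5 = XOR(s0, s3) = XOR(1, 1) = 0
So s4 = 0 and s5 = 0.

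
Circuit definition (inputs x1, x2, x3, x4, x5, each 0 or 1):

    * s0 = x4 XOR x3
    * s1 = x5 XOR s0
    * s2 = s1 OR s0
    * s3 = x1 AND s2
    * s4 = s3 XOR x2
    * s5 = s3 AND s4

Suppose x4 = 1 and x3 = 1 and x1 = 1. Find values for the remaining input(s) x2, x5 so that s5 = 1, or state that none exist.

x2=0 x5=1

Check with x4 = 1 and x3 = 1 and x1 = 1 and x2=0, x5=1:
s0 = x4 XOR x3 = 1 XOR 1 = 0
s1 = x5 XOR s0 = 1 XOR 0 = 1
s2 = s1 OR s0 = 1 OR 0 = 1
s3 = x1 AND s2 = 1 AND 1 = 1
s4 = s3 XOR x2 = 1 XOR 0 = 1
s5 = s3 AND s4 = 1 AND 1 = 1
So s5 = 1.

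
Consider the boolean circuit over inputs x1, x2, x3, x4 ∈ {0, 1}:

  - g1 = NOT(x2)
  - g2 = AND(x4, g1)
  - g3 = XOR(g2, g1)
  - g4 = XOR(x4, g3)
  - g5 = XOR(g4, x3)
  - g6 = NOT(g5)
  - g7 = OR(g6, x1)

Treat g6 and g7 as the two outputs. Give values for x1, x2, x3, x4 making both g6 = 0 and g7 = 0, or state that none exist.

Check with x1=0, x2=1, x3=0, x4=1:
g1 = NOT(x2) = NOT 1 = 0
g2 = AND(x4, g1) = AND(1, 0) = 0
g3 = XOR(g2, g1) = XOR(0, 0) = 0
g4 = XOR(x4, g3) = XOR(1, 0) = 1
g5 = XOR(g4, x3) = XOR(1, 0) = 1
g6 = NOT(g5) = NOT 1 = 0
g7 = OR(g6, x1) = OR(0, 0) = 0
So g6 = 0 and g7 = 0.

x1=0, x2=1, x3=0, x4=1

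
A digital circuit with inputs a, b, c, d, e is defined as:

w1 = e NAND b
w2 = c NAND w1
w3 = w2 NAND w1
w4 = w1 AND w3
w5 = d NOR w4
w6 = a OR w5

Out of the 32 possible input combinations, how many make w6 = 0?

11

w6 = a OR w5 must be 0, so both a = 0 and w5 = 0.
w5 = d NOR w4 must be 0, so at least one of d, w4 is 1.
Enumerating the 32 input combinations, 11 give w6 = 0 and 21 give w6 = 1.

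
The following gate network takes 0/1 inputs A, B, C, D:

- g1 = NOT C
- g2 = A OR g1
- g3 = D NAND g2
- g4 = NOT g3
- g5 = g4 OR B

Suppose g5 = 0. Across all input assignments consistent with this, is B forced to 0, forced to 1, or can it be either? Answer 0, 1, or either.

g5 = g4 OR B must be 0, so both g4 = 0 and B = 0.
g4 = NOT g3 must be 0, so g3 = 1.
g3 = D NAND g2 must be 1, so at least one of D, g2 is 0.
Every assignment with g5 = 0 has B = 0; there are 5 such assignment(s).

0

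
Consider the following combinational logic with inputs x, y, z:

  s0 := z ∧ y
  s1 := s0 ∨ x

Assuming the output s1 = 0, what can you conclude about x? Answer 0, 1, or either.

0

s1 = s0 ∨ x must be 0, so both s0 = 0 and x = 0.
Every assignment with s1 = 0 has x = 0; there are 3 such assignment(s).
  x=0, y=0, z=0
  x=0, y=0, z=1
  x=0, y=1, z=0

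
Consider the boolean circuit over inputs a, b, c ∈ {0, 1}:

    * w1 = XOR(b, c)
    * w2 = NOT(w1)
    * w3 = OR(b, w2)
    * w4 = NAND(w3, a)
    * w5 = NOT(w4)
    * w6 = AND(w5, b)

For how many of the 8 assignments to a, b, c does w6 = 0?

6

w6 = AND(w5, b) must be 0, so at least one of w5, b is 0.
Satisfying assignments:
  a=0, b=0, c=0
  a=0, b=0, c=1
  a=0, b=1, c=0
  a=0, b=1, c=1
  a=1, b=0, c=0
  a=1, b=0, c=1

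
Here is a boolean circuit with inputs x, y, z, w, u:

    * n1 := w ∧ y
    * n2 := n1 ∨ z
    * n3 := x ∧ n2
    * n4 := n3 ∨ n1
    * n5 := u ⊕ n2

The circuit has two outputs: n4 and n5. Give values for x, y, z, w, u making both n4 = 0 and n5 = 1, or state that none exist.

x=0, y=0, z=0, w=0, u=1

Check with x=0, y=0, z=0, w=0, u=1:
n1 = w ∧ y = 0 ∧ 0 = 0
n2 = n1 ∨ z = 0 ∨ 0 = 0
n3 = x ∧ n2 = 0 ∧ 0 = 0
n4 = n3 ∨ n1 = 0 ∨ 0 = 0
n5 = u ⊕ n2 = 1 ⊕ 0 = 1
So n4 = 0 and n5 = 1.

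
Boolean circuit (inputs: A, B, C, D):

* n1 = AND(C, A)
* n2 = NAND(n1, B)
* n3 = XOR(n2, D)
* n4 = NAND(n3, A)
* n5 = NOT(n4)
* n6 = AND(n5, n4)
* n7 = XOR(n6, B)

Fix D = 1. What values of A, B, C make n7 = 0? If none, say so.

A=1, B=0, C=1

n7 = XOR(n6, B) must be 0, so n6 and B are equal.
Check with D = 1 and A=1, B=0, C=1:
n1 = AND(C, A) = AND(1, 1) = 1
n2 = NAND(n1, B) = NAND(1, 0) = 1
n3 = XOR(n2, D) = XOR(1, 1) = 0
n4 = NAND(n3, A) = NAND(0, 1) = 1
n5 = NOT(n4) = NOT 1 = 0
n6 = AND(n5, n4) = AND(0, 1) = 0
n7 = XOR(n6, B) = XOR(0, 0) = 0
So n7 = 0.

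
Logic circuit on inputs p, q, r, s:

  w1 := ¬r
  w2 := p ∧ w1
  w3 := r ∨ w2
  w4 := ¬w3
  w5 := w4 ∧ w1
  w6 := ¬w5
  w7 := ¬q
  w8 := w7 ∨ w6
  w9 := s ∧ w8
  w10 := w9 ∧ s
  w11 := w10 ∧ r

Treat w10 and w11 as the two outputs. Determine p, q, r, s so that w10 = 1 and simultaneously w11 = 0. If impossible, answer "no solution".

Check with p=1 q=0 r=0 s=1:
w1 = ¬r = ¬0 = 1
w2 = p ∧ w1 = 1 ∧ 1 = 1
w3 = r ∨ w2 = 0 ∨ 1 = 1
w4 = ¬w3 = ¬1 = 0
w5 = w4 ∧ w1 = 0 ∧ 1 = 0
w6 = ¬w5 = ¬0 = 1
w7 = ¬q = ¬0 = 1
w8 = w7 ∨ w6 = 1 ∨ 1 = 1
w9 = s ∧ w8 = 1 ∧ 1 = 1
w10 = w9 ∧ s = 1 ∧ 1 = 1
w11 = w10 ∧ r = 1 ∧ 0 = 0
So w10 = 1 and w11 = 0.

p=1 q=0 r=0 s=1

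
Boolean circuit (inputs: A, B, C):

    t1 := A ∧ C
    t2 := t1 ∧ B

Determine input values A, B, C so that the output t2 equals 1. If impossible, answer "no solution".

A=1, B=1, C=1

t2 = t1 ∧ B must be 1, so both t1 = 1 and B = 1.
t1 = A ∧ C must be 1, so both A = 1 and C = 1.
Check with A=1, B=1, C=1:
t1 = A ∧ C = 1 ∧ 1 = 1
t2 = t1 ∧ B = 1 ∧ 1 = 1
So t2 = 1 as required.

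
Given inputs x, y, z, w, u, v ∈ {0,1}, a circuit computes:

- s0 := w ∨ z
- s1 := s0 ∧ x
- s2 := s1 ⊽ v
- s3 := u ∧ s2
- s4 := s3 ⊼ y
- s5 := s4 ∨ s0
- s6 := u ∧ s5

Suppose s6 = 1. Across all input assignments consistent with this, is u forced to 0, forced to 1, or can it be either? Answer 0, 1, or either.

s6 = u ∧ s5 must be 1, so both u = 1 and s5 = 1.
Every assignment with s6 = 1 has u = 1; there are 30 such assignment(s).

1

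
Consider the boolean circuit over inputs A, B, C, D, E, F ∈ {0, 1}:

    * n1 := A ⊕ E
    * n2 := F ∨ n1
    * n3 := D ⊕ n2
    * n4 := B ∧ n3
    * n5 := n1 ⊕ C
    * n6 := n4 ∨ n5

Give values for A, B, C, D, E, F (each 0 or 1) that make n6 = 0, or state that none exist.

A=0, B=1, C=1, D=1, E=1, F=1

Check with A=0, B=1, C=1, D=1, E=1, F=1:
n1 = A ⊕ E = 0 ⊕ 1 = 1
n2 = F ∨ n1 = 1 ∨ 1 = 1
n3 = D ⊕ n2 = 1 ⊕ 1 = 0
n4 = B ∧ n3 = 1 ∧ 0 = 0
n5 = n1 ⊕ C = 1 ⊕ 1 = 0
n6 = n4 ∨ n5 = 0 ∨ 0 = 0
So n6 = 0 as required.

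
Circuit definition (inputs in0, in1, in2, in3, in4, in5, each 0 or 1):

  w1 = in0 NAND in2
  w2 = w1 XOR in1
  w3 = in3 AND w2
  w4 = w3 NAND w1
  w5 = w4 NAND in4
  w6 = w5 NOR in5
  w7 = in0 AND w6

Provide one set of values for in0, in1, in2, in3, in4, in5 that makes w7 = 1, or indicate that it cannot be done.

Check with in0=1 in1=1 in2=1 in3=0 in4=1 in5=0:
w1 = in0 NAND in2 = 1 NAND 1 = 0
w2 = w1 XOR in1 = 0 XOR 1 = 1
w3 = in3 AND w2 = 0 AND 1 = 0
w4 = w3 NAND w1 = 0 NAND 0 = 1
w5 = w4 NAND in4 = 1 NAND 1 = 0
w6 = w5 NOR in5 = 0 NOR 0 = 1
w7 = in0 AND w6 = 1 AND 1 = 1
So w7 = 1 as required.

in0=1 in1=1 in2=1 in3=0 in4=1 in5=0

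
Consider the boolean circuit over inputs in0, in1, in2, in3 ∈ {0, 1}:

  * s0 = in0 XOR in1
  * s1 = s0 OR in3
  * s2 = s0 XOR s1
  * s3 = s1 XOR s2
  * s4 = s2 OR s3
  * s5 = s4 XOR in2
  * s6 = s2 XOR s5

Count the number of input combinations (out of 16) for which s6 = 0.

s6 = s2 XOR s5 must be 0, so s2 and s5 are equal.
Enumerating the 16 input combinations, 8 give s6 = 0 and 8 give s6 = 1.

8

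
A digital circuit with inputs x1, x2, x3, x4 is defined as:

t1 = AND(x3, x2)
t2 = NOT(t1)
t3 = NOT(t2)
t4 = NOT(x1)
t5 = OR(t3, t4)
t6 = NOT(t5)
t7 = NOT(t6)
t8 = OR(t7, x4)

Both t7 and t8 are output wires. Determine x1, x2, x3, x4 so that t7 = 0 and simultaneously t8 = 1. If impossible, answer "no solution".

Check with x1=1 x2=0 x3=0 x4=1:
t1 = AND(x3, x2) = AND(0, 0) = 0
t2 = NOT(t1) = NOT 0 = 1
t3 = NOT(t2) = NOT 1 = 0
t4 = NOT(x1) = NOT 1 = 0
t5 = OR(t3, t4) = OR(0, 0) = 0
t6 = NOT(t5) = NOT 0 = 1
t7 = NOT(t6) = NOT 1 = 0
t8 = OR(t7, x4) = OR(0, 1) = 1
So t7 = 0 and t8 = 1.

x1=1 x2=0 x3=0 x4=1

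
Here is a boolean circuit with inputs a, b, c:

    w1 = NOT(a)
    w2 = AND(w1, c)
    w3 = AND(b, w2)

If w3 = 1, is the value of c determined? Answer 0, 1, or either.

1

w3 = AND(b, w2) must be 1, so both b = 1 and w2 = 1.
w2 = AND(w1, c) must be 1, so both w1 = 1 and c = 1.
Every assignment with w3 = 1 has c = 1; there are 1 such assignment(s).
  a=0, b=1, c=1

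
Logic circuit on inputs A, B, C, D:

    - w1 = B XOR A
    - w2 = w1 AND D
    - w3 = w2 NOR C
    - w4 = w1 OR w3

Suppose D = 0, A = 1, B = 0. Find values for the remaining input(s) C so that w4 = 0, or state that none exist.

With D = 0, A = 1, B = 0 fixed, none of the 2 settings of C give w4 = 0.
For example, with C=0:
w1 = B XOR A = 0 XOR 1 = 1
w2 = w1 AND D = 1 AND 0 = 0
w3 = w2 NOR C = 0 NOR 0 = 1
w4 = w1 OR w3 = 1 OR 1 = 1
giving w4 = 1 ≠ 0.

no solution exists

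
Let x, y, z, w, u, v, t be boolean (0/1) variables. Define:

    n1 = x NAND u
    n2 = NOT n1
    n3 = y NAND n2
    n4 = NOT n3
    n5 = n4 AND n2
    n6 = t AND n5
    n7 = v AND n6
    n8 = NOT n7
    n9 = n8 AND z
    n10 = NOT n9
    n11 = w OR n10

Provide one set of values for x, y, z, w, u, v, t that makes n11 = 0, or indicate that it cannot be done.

n11 = w OR n10 must be 0, so both w = 0 and n10 = 0.
n10 = NOT n9 must be 0, so n9 = 1.
Check with x=0, y=1, z=1, w=0, u=1, v=1, t=0:
n1 = x NAND u = 0 NAND 1 = 1
n2 = NOT n1 = NOT 1 = 0
n3 = y NAND n2 = 1 NAND 0 = 1
n4 = NOT n3 = NOT 1 = 0
n5 = n4 AND n2 = 0 AND 0 = 0
n6 = t AND n5 = 0 AND 0 = 0
n7 = v AND n6 = 1 AND 0 = 0
n8 = NOT n7 = NOT 0 = 1
n9 = n8 AND z = 1 AND 1 = 1
n10 = NOT n9 = NOT 1 = 0
n11 = w OR n10 = 0 OR 0 = 0
So n11 = 0 as required.

x=0, y=1, z=1, w=0, u=1, v=1, t=0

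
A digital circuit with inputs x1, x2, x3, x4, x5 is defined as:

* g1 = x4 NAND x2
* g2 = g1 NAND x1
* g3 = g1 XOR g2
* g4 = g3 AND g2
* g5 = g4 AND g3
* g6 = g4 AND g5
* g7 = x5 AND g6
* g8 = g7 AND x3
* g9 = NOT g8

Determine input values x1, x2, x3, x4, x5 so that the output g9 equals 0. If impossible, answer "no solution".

x1=1, x2=1, x3=1, x4=1, x5=1

g9 = NOT g8 must be 0, so g8 = 1.
g8 = g7 AND x3 must be 1, so both g7 = 1 and x3 = 1.
g7 = x5 AND g6 must be 1, so both x5 = 1 and g6 = 1.
Check with x1=1, x2=1, x3=1, x4=1, x5=1:
g1 = x4 NAND x2 = 1 NAND 1 = 0
g2 = g1 NAND x1 = 0 NAND 1 = 1
g3 = g1 XOR g2 = 0 XOR 1 = 1
g4 = g3 AND g2 = 1 AND 1 = 1
g5 = g4 AND g3 = 1 AND 1 = 1
g6 = g4 AND g5 = 1 AND 1 = 1
g7 = x5 AND g6 = 1 AND 1 = 1
g8 = g7 AND x3 = 1 AND 1 = 1
g9 = NOT g8 = NOT 1 = 0
So g9 = 0 as required.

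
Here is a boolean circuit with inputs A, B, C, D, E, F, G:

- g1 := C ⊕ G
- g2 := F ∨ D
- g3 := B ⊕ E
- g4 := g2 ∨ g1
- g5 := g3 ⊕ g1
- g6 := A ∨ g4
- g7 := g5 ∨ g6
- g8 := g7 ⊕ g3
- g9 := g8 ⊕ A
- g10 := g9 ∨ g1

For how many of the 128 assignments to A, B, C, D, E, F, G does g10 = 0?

g10 = g9 ∨ g1 must be 0, so both g9 = 0 and g1 = 0.
Enumerating the 128 input combinations, 36 give g10 = 0 and 92 give g10 = 1.

36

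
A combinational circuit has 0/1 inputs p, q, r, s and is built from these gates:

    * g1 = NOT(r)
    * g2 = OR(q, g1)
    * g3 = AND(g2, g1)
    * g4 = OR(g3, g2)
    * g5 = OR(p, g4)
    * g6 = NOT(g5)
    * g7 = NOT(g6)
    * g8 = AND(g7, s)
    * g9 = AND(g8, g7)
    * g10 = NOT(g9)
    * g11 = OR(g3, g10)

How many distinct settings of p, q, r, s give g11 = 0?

g11 = OR(g3, g10) must be 0, so both g3 = 0 and g10 = 0.
g3 = AND(g2, g1) must be 0, so at least one of g2, g1 is 0.
g10 = NOT(g9) must be 0, so g9 = 1.
Satisfying assignments:
  p=0, q=1, r=1, s=1
  p=1, q=0, r=1, s=1
  p=1, q=1, r=1, s=1

3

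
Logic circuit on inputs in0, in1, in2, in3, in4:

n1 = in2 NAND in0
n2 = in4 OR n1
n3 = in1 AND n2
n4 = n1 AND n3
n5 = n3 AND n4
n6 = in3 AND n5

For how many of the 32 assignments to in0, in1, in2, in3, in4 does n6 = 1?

6

n6 = in3 AND n5 must be 1, so both in3 = 1 and n5 = 1.
n5 = n3 AND n4 must be 1, so both n3 = 1 and n4 = 1.
Enumerating the 32 input combinations, 6 give n6 = 1 and 26 give n6 = 0.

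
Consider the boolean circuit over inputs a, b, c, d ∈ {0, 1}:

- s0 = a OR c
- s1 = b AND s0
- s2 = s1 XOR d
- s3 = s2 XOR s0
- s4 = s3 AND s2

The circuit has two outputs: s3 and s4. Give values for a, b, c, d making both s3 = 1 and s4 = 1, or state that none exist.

a=0 b=1 c=0 d=1

Check with a=0 b=1 c=0 d=1:
s0 = a OR c = 0 OR 0 = 0
s1 = b AND s0 = 1 AND 0 = 0
s2 = s1 XOR d = 0 XOR 1 = 1
s3 = s2 XOR s0 = 1 XOR 0 = 1
s4 = s3 AND s2 = 1 AND 1 = 1
So s3 = 1 and s4 = 1.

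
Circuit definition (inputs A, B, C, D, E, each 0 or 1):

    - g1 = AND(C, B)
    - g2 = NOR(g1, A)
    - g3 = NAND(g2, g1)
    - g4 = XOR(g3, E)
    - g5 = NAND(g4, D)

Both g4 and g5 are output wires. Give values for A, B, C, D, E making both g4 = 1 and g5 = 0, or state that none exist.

A=1 B=0 C=0 D=1 E=0

Check with A=1 B=0 C=0 D=1 E=0:
g1 = AND(C, B) = AND(0, 0) = 0
g2 = NOR(g1, A) = NOR(0, 1) = 0
g3 = NAND(g2, g1) = NAND(0, 0) = 1
g4 = XOR(g3, E) = XOR(1, 0) = 1
g5 = NAND(g4, D) = NAND(1, 1) = 0
So g4 = 1 and g5 = 0.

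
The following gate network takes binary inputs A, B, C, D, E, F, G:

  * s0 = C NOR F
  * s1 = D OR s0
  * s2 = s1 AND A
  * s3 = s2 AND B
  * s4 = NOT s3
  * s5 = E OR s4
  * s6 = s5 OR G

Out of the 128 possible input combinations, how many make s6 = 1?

123

s6 = s5 OR G must be 1, so at least one of s5, G is 1.
Enumerating the 128 input combinations, 123 give s6 = 1 and 5 give s6 = 0.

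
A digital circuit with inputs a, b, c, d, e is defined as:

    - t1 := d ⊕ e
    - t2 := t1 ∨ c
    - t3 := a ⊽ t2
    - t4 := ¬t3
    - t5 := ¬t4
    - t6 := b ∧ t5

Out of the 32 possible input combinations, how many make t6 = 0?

t6 = b ∧ t5 must be 0, so at least one of b, t5 is 0.
Enumerating the 32 input combinations, 30 give t6 = 0 and 2 give t6 = 1.

30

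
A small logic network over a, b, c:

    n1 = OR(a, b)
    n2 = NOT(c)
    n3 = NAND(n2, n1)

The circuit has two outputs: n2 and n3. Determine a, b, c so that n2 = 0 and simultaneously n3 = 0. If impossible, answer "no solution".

no solution exists

Across all 8 input combinations, none give both n2 = 0 and n3 = 0.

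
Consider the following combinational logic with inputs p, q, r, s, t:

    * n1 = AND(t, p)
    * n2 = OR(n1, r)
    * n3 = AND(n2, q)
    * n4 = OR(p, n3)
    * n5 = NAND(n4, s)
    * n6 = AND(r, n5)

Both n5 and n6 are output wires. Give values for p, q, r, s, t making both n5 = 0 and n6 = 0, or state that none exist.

Check with p=1, q=1, r=0, s=1, t=1:
n1 = AND(t, p) = AND(1, 1) = 1
n2 = OR(n1, r) = OR(1, 0) = 1
n3 = AND(n2, q) = AND(1, 1) = 1
n4 = OR(p, n3) = OR(1, 1) = 1
n5 = NAND(n4, s) = NAND(1, 1) = 0
n6 = AND(r, n5) = AND(0, 0) = 0
So n5 = 0 and n6 = 0.

p=1, q=1, r=0, s=1, t=1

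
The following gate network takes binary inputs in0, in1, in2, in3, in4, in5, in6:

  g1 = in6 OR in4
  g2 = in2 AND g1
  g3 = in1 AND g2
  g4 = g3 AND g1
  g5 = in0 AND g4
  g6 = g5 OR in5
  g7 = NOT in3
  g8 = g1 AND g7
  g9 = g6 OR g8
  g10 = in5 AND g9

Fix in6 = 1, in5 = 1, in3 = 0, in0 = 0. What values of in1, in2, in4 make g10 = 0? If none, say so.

no solution exists

With in6 = 1, in5 = 1, in3 = 0, in0 = 0 fixed, none of the 8 settings of in1, in2, in4 give g10 = 0.
For example, with in1=0, in2=1, in4=0:
g1 = in6 OR in4 = 1 OR 0 = 1
g2 = in2 AND g1 = 1 AND 1 = 1
g3 = in1 AND g2 = 0 AND 1 = 0
g4 = g3 AND g1 = 0 AND 1 = 0
g5 = in0 AND g4 = 0 AND 0 = 0
g6 = g5 OR in5 = 0 OR 1 = 1
g7 = NOT in3 = NOT 0 = 1
g8 = g1 AND g7 = 1 AND 1 = 1
g9 = g6 OR g8 = 1 OR 1 = 1
g10 = in5 AND g9 = 1 AND 1 = 1
giving g10 = 1 ≠ 0.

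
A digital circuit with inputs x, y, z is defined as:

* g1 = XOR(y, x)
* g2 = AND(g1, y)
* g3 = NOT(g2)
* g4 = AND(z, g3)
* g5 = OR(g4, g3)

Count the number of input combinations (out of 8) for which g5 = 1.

g5 = OR(g4, g3) must be 1, so at least one of g4, g3 is 1.
Satisfying assignments:
  x=0, y=0, z=0
  x=0, y=0, z=1
  x=1, y=0, z=0
  x=1, y=0, z=1
  x=1, y=1, z=0
  x=1, y=1, z=1

6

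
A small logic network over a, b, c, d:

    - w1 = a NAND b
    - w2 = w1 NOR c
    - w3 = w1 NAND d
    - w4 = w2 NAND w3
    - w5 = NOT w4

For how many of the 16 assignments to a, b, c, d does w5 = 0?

14

w5 = NOT w4 must be 0, so w4 = 1.
Enumerating the 16 input combinations, 14 give w5 = 0 and 2 give w5 = 1.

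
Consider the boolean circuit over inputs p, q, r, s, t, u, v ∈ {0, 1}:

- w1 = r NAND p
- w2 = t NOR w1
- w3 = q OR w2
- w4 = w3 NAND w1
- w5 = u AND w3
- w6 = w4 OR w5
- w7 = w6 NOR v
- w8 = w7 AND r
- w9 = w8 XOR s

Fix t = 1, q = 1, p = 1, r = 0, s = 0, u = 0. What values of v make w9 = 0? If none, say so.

v=1

w9 = w8 XOR s must be 0, so w8 and s are equal.
Check with t = 1, q = 1, p = 1, r = 0, s = 0, u = 0 and v=1:
w1 = r NAND p = 0 NAND 1 = 1
w2 = t NOR w1 = 1 NOR 1 = 0
w3 = q OR w2 = 1 OR 0 = 1
w4 = w3 NAND w1 = 1 NAND 1 = 0
w5 = u AND w3 = 0 AND 1 = 0
w6 = w4 OR w5 = 0 OR 0 = 0
w7 = w6 NOR v = 0 NOR 1 = 0
w8 = w7 AND r = 0 AND 0 = 0
w9 = w8 XOR s = 0 XOR 0 = 0
So w9 = 0.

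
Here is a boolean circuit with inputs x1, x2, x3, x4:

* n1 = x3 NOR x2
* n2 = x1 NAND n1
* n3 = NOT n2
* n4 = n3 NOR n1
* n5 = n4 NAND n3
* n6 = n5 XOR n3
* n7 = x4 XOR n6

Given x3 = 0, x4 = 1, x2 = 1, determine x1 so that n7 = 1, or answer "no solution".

With x3 = 0, x4 = 1, x2 = 1 fixed, none of the 2 settings of x1 give n7 = 1.
For example, with x1=1:
n1 = x3 NOR x2 = 0 NOR 1 = 0
n2 = x1 NAND n1 = 1 NAND 0 = 1
n3 = NOT n2 = NOT 1 = 0
n4 = n3 NOR n1 = 0 NOR 0 = 1
n5 = n4 NAND n3 = 1 NAND 0 = 1
n6 = n5 XOR n3 = 1 XOR 0 = 1
n7 = x4 XOR n6 = 1 XOR 1 = 0
giving n7 = 0 ≠ 1.

no solution exists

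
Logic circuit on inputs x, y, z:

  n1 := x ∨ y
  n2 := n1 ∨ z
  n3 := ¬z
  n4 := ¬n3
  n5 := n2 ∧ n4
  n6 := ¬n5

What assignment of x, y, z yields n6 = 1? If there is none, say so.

n6 = ¬n5 must be 1, so n5 = 0.
Check with x=0 y=1 z=0:
n1 = x ∨ y = 0 ∨ 1 = 1
n2 = n1 ∨ z = 1 ∨ 0 = 1
n3 = ¬z = ¬0 = 1
n4 = ¬n3 = ¬1 = 0
n5 = n2 ∧ n4 = 1 ∧ 0 = 0
n6 = ¬n5 = ¬0 = 1
So n6 = 1 as required.

x=0 y=1 z=0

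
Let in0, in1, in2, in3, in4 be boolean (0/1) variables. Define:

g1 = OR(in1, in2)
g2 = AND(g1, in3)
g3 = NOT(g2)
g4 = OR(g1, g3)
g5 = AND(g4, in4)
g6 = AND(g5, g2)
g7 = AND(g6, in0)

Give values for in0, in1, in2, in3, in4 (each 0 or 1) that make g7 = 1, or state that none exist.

in0=1, in1=0, in2=1, in3=1, in4=1

g7 = AND(g6, in0) must be 1, so both g6 = 1 and in0 = 1.
Check with in0=1, in1=0, in2=1, in3=1, in4=1:
g1 = OR(in1, in2) = OR(0, 1) = 1
g2 = AND(g1, in3) = AND(1, 1) = 1
g3 = NOT(g2) = NOT 1 = 0
g4 = OR(g1, g3) = OR(1, 0) = 1
g5 = AND(g4, in4) = AND(1, 1) = 1
g6 = AND(g5, g2) = AND(1, 1) = 1
g7 = AND(g6, in0) = AND(1, 1) = 1
So g7 = 1 as required.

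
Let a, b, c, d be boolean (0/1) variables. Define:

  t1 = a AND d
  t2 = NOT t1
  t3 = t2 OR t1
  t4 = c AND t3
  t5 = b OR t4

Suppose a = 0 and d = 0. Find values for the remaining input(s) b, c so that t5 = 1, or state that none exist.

b=0, c=1

t5 = b OR t4 must be 1, so at least one of b, t4 is 1.
Check with a = 0 and d = 0 and b=0, c=1:
t1 = a AND d = 0 AND 0 = 0
t2 = NOT t1 = NOT 0 = 1
t3 = t2 OR t1 = 1 OR 0 = 1
t4 = c AND t3 = 1 AND 1 = 1
t5 = b OR t4 = 0 OR 1 = 1
So t5 = 1.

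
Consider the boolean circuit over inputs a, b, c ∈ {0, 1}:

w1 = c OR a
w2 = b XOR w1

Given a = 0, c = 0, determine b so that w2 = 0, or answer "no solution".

b=0

Check with a = 0, c = 0 and b=0:
w1 = c OR a = 0 OR 0 = 0
w2 = b XOR w1 = 0 XOR 0 = 0
So w2 = 0.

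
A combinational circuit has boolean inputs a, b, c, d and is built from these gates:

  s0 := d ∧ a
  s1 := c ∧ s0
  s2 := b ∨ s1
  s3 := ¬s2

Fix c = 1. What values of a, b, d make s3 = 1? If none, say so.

Check with c = 1 and a=1, b=0, d=0:
s0 = d ∧ a = 0 ∧ 1 = 0
s1 = c ∧ s0 = 1 ∧ 0 = 0
s2 = b ∨ s1 = 0 ∨ 0 = 0
s3 = ¬s2 = ¬0 = 1
So s3 = 1.

a=1, b=0, d=0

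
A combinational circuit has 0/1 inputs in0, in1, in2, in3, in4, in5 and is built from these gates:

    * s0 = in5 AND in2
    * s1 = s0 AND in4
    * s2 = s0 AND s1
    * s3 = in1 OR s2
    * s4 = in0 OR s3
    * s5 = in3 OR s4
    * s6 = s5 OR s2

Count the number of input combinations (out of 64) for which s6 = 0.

s6 = s5 OR s2 must be 0, so both s5 = 0 and s2 = 0.
Enumerating the 64 input combinations, 7 give s6 = 0 and 57 give s6 = 1.

7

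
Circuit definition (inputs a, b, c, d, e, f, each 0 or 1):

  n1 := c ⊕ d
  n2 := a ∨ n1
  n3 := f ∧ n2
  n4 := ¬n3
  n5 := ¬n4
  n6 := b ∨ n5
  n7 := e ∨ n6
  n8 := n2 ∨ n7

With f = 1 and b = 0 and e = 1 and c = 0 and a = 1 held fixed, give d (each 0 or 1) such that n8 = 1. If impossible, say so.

n8 = n2 ∨ n7 must be 1, so at least one of n2, n7 is 1.
Check with f = 1 and b = 0 and e = 1 and c = 0 and a = 1 and d=0:
n1 = c ⊕ d = 0 ⊕ 0 = 0
n2 = a ∨ n1 = 1 ∨ 0 = 1
n3 = f ∧ n2 = 1 ∧ 1 = 1
n4 = ¬n3 = ¬1 = 0
n5 = ¬n4 = ¬0 = 1
n6 = b ∨ n5 = 0 ∨ 1 = 1
n7 = e ∨ n6 = 1 ∨ 1 = 1
n8 = n2 ∨ n7 = 1 ∨ 1 = 1
So n8 = 1.

d=0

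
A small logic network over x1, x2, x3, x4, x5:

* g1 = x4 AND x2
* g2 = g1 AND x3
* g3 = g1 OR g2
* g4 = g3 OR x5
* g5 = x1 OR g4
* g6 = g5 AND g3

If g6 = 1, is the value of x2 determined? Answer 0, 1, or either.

1

g6 = g5 AND g3 must be 1, so both g5 = 1 and g3 = 1.
g5 = x1 OR g4 must be 1, so at least one of x1, g4 is 1.
g3 = g1 OR g2 must be 1, so at least one of g1, g2 is 1.
Every assignment with g6 = 1 has x2 = 1; there are 8 such assignment(s).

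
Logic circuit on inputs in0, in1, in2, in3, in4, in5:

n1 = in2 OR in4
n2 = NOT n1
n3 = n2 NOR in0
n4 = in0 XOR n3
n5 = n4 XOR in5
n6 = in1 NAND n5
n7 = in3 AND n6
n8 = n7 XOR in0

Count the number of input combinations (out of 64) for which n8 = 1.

32

n8 = n7 XOR in0 must be 1, so n7 and in0 differ.
Enumerating the 64 input combinations, 32 give n8 = 1 and 32 give n8 = 0.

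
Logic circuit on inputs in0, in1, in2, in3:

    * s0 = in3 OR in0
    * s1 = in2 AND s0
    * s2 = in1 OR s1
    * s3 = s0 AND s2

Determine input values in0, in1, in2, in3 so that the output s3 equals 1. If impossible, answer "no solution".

in0=1 in1=1 in2=0 in3=1

s3 = s0 AND s2 must be 1, so both s0 = 1 and s2 = 1.
s0 = in3 OR in0 must be 1, so at least one of in3, in0 is 1.
s2 = in1 OR s1 must be 1, so at least one of in1, s1 is 1.
Check with in0=1 in1=1 in2=0 in3=1:
s0 = in3 OR in0 = 1 OR 1 = 1
s1 = in2 AND s0 = 0 AND 1 = 0
s2 = in1 OR s1 = 1 OR 0 = 1
s3 = s0 AND s2 = 1 AND 1 = 1
So s3 = 1 as required.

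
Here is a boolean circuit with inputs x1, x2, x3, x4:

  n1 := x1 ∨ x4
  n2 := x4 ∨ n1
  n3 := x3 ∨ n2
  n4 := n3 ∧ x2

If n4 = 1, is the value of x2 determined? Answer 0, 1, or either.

n4 = n3 ∧ x2 must be 1, so both n3 = 1 and x2 = 1.
n3 = x3 ∨ n2 must be 1, so at least one of x3, n2 is 1.
Every assignment with n4 = 1 has x2 = 1; there are 7 such assignment(s).

1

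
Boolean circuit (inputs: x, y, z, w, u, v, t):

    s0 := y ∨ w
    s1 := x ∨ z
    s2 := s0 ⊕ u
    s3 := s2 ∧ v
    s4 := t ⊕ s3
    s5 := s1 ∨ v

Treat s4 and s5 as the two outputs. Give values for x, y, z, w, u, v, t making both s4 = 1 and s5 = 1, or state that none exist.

x=1 y=0 z=0 w=0 u=1 v=0 t=1

Check with x=1 y=0 z=0 w=0 u=1 v=0 t=1:
s0 = y ∨ w = 0 ∨ 0 = 0
s1 = x ∨ z = 1 ∨ 0 = 1
s2 = s0 ⊕ u = 0 ⊕ 1 = 1
s3 = s2 ∧ v = 1 ∧ 0 = 0
s4 = t ⊕ s3 = 1 ⊕ 0 = 1
s5 = s1 ∨ v = 1 ∨ 0 = 1
So s4 = 1 and s5 = 1.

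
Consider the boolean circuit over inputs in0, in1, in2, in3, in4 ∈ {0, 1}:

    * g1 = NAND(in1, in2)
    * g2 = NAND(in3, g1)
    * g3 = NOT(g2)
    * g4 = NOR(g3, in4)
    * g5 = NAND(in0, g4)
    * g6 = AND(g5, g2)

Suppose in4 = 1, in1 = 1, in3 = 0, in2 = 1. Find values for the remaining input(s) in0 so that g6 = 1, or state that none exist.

g6 = AND(g5, g2) must be 1, so both g5 = 1 and g2 = 1.
g5 = NAND(in0, g4) must be 1, so at least one of in0, g4 is 0.
Check with in4 = 1, in1 = 1, in3 = 0, in2 = 1 and in0=0:
g1 = NAND(in1, in2) = NAND(1, 1) = 0
g2 = NAND(in3, g1) = NAND(0, 0) = 1
g3 = NOT(g2) = NOT 1 = 0
g4 = NOR(g3, in4) = NOR(0, 1) = 0
g5 = NAND(in0, g4) = NAND(0, 0) = 1
g6 = AND(g5, g2) = AND(1, 1) = 1
So g6 = 1.

in0=0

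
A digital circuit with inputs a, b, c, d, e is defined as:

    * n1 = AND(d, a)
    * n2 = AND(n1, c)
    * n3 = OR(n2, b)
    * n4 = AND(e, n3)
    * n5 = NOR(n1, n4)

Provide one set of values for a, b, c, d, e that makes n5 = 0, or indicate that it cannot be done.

a=1 b=0 c=0 d=1 e=1

n5 = NOR(n1, n4) must be 0, so at least one of n1, n4 is 1.
Check with a=1 b=0 c=0 d=1 e=1:
n1 = AND(d, a) = AND(1, 1) = 1
n2 = AND(n1, c) = AND(1, 0) = 0
n3 = OR(n2, b) = OR(0, 0) = 0
n4 = AND(e, n3) = AND(1, 0) = 0
n5 = NOR(n1, n4) = NOR(1, 0) = 0
So n5 = 0 as required.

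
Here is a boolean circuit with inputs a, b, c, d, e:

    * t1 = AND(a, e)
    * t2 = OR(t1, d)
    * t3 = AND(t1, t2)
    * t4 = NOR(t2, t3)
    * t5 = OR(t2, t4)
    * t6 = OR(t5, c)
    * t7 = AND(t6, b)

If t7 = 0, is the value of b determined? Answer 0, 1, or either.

0

t7 = AND(t6, b) must be 0, so at least one of t6, b is 0.
Every assignment with t7 = 0 has b = 0; there are 16 such assignment(s).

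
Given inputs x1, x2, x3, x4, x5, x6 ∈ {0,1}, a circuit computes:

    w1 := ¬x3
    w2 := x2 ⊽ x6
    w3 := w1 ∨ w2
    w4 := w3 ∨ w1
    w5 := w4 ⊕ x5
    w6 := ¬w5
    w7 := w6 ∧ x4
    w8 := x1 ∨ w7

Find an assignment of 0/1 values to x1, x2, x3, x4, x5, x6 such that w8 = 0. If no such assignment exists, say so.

x1=0 x2=0 x3=1 x4=1 x5=0 x6=0

w8 = x1 ∨ w7 must be 0, so both x1 = 0 and w7 = 0.
w7 = w6 ∧ x4 must be 0, so at least one of w6, x4 is 0.
Check with x1=0 x2=0 x3=1 x4=1 x5=0 x6=0:
w1 = ¬x3 = ¬1 = 0
w2 = x2 ⊽ x6 = 0 ⊽ 0 = 1
w3 = w1 ∨ w2 = 0 ∨ 1 = 1
w4 = w3 ∨ w1 = 1 ∨ 0 = 1
w5 = w4 ⊕ x5 = 1 ⊕ 0 = 1
w6 = ¬w5 = ¬1 = 0
w7 = w6 ∧ x4 = 0 ∧ 1 = 0
w8 = x1 ∨ w7 = 0 ∨ 0 = 0
So w8 = 0 as required.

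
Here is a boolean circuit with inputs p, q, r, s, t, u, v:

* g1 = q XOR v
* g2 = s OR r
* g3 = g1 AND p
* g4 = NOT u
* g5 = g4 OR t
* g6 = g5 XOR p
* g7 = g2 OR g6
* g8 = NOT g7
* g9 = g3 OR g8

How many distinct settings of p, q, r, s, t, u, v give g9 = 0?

86

g9 = g3 OR g8 must be 0, so both g3 = 0 and g8 = 0.
Enumerating the 128 input combinations, 86 give g9 = 0 and 42 give g9 = 1.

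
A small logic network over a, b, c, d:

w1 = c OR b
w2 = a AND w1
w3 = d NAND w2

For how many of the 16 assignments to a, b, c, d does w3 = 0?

3

w3 = d NAND w2 must be 0, so both d = 1 and w2 = 1.
w2 = a AND w1 must be 1, so both a = 1 and w1 = 1.
w1 = c OR b must be 1, so at least one of c, b is 1.
Satisfying assignments:
  a=1, b=0, c=1, d=1
  a=1, b=1, c=0, d=1
  a=1, b=1, c=1, d=1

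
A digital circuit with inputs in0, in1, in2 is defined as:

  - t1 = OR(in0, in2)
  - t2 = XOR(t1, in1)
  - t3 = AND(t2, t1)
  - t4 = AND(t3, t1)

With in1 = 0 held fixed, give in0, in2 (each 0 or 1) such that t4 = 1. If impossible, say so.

in0=0, in2=1

Check with in1 = 0 and in0=0, in2=1:
t1 = OR(in0, in2) = OR(0, 1) = 1
t2 = XOR(t1, in1) = XOR(1, 0) = 1
t3 = AND(t2, t1) = AND(1, 1) = 1
t4 = AND(t3, t1) = AND(1, 1) = 1
So t4 = 1.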